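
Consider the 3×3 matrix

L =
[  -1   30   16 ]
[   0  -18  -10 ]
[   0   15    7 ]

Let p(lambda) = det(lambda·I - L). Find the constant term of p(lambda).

24

p(lambda) = lambda^3 + 12·lambda^2 + 35·lambda + 24.
The constant term is 24.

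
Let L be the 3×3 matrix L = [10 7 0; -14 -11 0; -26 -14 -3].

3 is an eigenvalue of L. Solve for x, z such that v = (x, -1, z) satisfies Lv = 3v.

1, -2

We need (L - 3I)v = 0.
L - 3I = [[7, 7, 0], [-14, -14, 0], [-26, -14, -6]].
Row 1: (7)·x + (7)·-1 + (0)·z = 0
Row 2: (-14)·x + (-14)·-1 + (0)·z = 0
Row 3: (-26)·x + (-14)·-1 + (-6)·z = 0
Solving gives x = 1, z = -2.
Check: L·(1, -1, -2) = (3, -3, -6) = 3·(1, -1, -2).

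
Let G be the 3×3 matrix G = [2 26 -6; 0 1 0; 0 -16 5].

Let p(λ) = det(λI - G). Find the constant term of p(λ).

p(λ) = λ^3 - 8λ^2 + 17λ - 10.
The constant term is -10.

-10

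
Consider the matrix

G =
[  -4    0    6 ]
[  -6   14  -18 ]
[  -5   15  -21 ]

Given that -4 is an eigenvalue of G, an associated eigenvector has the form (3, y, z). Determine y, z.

1, 0

We need (G + 4I)v = 0.
G + 4I = [[0, 0, 6], [-6, 18, -18], [-5, 15, -17]].
Row 1: (0)·3 + (0)·y + (6)·z = 0
Row 2: (-6)·3 + (18)·y + (-18)·z = 0
Row 3: (-5)·3 + (15)·y + (-17)·z = 0
Solving gives y = 1, z = 0.
Check: G·(3, 1, 0) = (-12, -4, 0) = -4·(3, 1, 0).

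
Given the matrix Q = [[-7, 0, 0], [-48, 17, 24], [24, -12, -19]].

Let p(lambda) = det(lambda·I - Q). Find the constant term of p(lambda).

p(lambda) = lambda^3 + 9·lambda^2 - 21·lambda - 245.
The constant term is -245.

-245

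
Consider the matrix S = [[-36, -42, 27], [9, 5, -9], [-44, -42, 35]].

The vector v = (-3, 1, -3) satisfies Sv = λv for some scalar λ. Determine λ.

5

Compute Sv: S·(-3, 1, -3) = (-15, 5, -15).
Since Sv = λv, compare component 1: -15 = λ·-3, so λ = 5.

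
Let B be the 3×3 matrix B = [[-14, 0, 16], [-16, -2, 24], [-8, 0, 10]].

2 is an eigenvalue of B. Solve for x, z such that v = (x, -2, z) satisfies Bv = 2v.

-1, -1

We need (B - 2I)v = 0.
B - 2I = [[-16, 0, 16], [-16, -4, 24], [-8, 0, 8]].
Row 1: (-16)·x + (0)·-2 + (16)·z = 0
Row 2: (-16)·x + (-4)·-2 + (24)·z = 0
Row 3: (-8)·x + (0)·-2 + (8)·z = 0
Solving gives x = -1, z = -1.
Check: B·(-1, -2, -1) = (-2, -4, -2) = 2·(-1, -2, -1).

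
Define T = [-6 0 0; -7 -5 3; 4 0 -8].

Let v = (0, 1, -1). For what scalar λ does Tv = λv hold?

Compute Tv: T·(0, 1, -1) = (0, -8, 8).
Since Tv = λv, compare component 2: -8 = λ·1, so λ = -8.

-8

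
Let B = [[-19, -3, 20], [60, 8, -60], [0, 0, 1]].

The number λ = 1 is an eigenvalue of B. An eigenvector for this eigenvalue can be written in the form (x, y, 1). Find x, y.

1, 0

We need (B - 1I)v = 0.
B - 1I = [[-20, -3, 20], [60, 7, -60], [0, 0, 0]].
Row 1: (-20)·x + (-3)·y + (20)·1 = 0
Row 2: (60)·x + (7)·y + (-60)·1 = 0
Row 3: (0)·x + (0)·y + (0)·1 = 0
Solving gives x = 1, y = 0.
Check: B·(1, 0, 1) = (1, 0, 1) = 1·(1, 0, 1).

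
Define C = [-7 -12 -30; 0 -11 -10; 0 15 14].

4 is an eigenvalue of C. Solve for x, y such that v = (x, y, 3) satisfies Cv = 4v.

-6, -2

We need (C - 4I)v = 0.
C - 4I = [[-11, -12, -30], [0, -15, -10], [0, 15, 10]].
Row 1: (-11)·x + (-12)·y + (-30)·3 = 0
Row 2: (0)·x + (-15)·y + (-10)·3 = 0
Row 3: (0)·x + (15)·y + (10)·3 = 0
Solving gives x = -6, y = -2.
Check: C·(-6, -2, 3) = (-24, -8, 12) = 4·(-6, -2, 3).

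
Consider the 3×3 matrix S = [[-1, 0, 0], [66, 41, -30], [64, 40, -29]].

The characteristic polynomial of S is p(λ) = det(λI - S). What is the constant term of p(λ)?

p(λ) = λ^3 - 11λ^2 - λ + 11.
The constant term is 11.

11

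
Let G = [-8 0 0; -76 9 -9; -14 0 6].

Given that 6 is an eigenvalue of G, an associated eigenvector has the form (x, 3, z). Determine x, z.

0, 1

We need (G - 6I)v = 0.
G - 6I = [[-14, 0, 0], [-76, 3, -9], [-14, 0, 0]].
Row 1: (-14)·x + (0)·3 + (0)·z = 0
Row 2: (-76)·x + (3)·3 + (-9)·z = 0
Row 3: (-14)·x + (0)·3 + (0)·z = 0
Solving gives x = 0, z = 1.
Check: G·(0, 3, 1) = (0, 18, 6) = 6·(0, 3, 1).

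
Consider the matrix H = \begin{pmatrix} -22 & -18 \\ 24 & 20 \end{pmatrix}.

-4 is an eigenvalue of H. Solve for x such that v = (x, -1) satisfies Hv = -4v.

1

We need (H + 4I)v = 0.
H + 4I = [[-18, -18], [24, 24]].
Row 1: (-18)·x + (-18)·-1 = 0
Row 2: (24)·x + (24)·-1 = 0
Solving gives x = 1.
Check: H·(1, -1) = (-4, 4) = -4·(1, -1).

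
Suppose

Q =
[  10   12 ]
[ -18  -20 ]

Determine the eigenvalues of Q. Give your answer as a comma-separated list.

det(Q - lambda·I) = (10 - lambda)(-20 - lambda) - (12)·(-18) = lambda^2 + 10·lambda + 16.
This factors as (lambda + 8)·(lambda + 2) = 0.
Eigenvalues: -8, -2.

-8, -2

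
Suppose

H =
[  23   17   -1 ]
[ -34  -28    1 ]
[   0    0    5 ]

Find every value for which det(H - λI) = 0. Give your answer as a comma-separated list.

-11, 5, 6

The characteristic polynomial is p(λ) = det(λI - H).
Expanding along the first row, p(λ) = λ^3 - 91λ + 330.
Rational-root test: λ = 5 gives p(5) = 0.
Factor out (λ - 5): p(λ) = (λ - 5)·(λ^2 + 5λ - 66).
The quadratic factors as (λ + 11)·(λ - 6).
Eigenvalues: -11, 5, 6.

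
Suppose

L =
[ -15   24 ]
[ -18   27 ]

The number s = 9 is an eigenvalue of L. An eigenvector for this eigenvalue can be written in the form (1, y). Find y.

We need (L - 9I)v = 0.
L - 9I = [[-24, 24], [-18, 18]].
Row 1: (-24)·1 + (24)·y = 0
Row 2: (-18)·1 + (18)·y = 0
Solving gives y = 1.
Check: L·(1, 1) = (9, 9) = 9·(1, 1).

1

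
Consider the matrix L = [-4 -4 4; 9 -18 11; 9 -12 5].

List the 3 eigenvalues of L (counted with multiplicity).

Set up det(sI - L) = 0.
Expanding the 3×3 determinant: p(s) = s^3 + 17s^2 + 94s + 168.
Since p(-4) = 0, s = -4 is a root.
Dividing by (s + 4) leaves s^2 + 13s + 42.
The quadratic factors as (s + 7)·(s + 6).
Eigenvalues: -7, -6, -4.

-7, -6, -4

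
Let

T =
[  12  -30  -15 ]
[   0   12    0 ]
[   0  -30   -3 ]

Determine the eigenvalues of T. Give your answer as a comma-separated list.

Compute the characteristic polynomial p(lambda) = det(lambda·I - T).
Expanding along the first row, p(lambda) = lambda^3 - 21·lambda^2 + 72·lambda + 432.
Rational-root test: lambda = -3 gives p(-3) = 0.
Dividing by (lambda + 3) leaves lambda^2 - 24·lambda + 144.
The quadratic factor is (lambda - 12)^2.
Eigenvalues: -3, 12, 12.

-3, 12, 12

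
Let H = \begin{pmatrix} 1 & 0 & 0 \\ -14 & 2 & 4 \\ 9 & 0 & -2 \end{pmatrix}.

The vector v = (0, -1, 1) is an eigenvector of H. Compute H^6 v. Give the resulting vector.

First find the eigenvalue: Hv = (0, 2, -2) = -2·(0, -1, 1), so λ = -2.
Then H^6 v = λ^6·v = (-2)^6·(0, -1, 1) = 64·(0, -1, 1) = (0, -64, 64).

(0, -64, 64)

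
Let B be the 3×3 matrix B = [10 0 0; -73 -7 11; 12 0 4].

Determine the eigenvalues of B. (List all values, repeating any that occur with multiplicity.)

-7, 4, 10

Compute the characteristic polynomial p(t) = det(tI - B).
Cofactor expansion gives p(t) = t^3 - 7t^2 - 58t + 280.
Rational-root test: t = 4 gives p(4) = 0.
Dividing by (t - 4) leaves t^2 - 3t - 70.
The quadratic factors as (t + 7)·(t - 10).
Eigenvalues: -7, 4, 10.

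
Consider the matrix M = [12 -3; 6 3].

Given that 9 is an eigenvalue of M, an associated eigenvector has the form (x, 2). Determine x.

We need (M - 9I)v = 0.
M - 9I = [[3, -3], [6, -6]].
Row 1: (3)·x + (-3)·2 = 0
Row 2: (6)·x + (-6)·2 = 0
Solving gives x = 2.
Check: M·(2, 2) = (18, 18) = 9·(2, 2).

2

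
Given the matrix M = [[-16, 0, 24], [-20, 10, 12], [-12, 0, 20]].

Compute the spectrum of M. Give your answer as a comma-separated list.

Set up det(sI - M) = 0.
Expanding along the first row, p(s) = s^3 - 14s^2 + 8s + 320.
Rational-root test: s = 8 gives p(8) = 0.
Dividing by (s - 8) leaves s^2 - 6s - 40.
The quadratic factors as (s + 4)·(s - 10).
Eigenvalues: -4, 8, 10.

-4, 8, 10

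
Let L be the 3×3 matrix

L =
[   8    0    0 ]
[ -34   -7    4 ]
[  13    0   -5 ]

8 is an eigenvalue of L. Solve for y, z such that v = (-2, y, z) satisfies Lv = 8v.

We need (L - 8I)v = 0.
L - 8I = [[0, 0, 0], [-34, -15, 4], [13, 0, -13]].
Row 1: (0)·-2 + (0)·y + (0)·z = 0
Row 2: (-34)·-2 + (-15)·y + (4)·z = 0
Row 3: (13)·-2 + (0)·y + (-13)·z = 0
Solving gives y = 4, z = -2.
Check: L·(-2, 4, -2) = (-16, 32, -16) = 8·(-2, 4, -2).

4, -2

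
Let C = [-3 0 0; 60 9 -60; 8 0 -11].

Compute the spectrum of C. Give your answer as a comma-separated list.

-11, -3, 9

Compute the characteristic polynomial p(μ) = det(μI - C).
Cofactor expansion gives p(μ) = μ^3 + 5μ^2 - 93μ - 297.
Rational-root test: μ = -3 gives p(-3) = 0.
Dividing by (μ + 3) leaves μ^2 + 2μ - 99.
The quadratic factors as (μ + 11)·(μ - 9).
Eigenvalues: -11, -3, 9.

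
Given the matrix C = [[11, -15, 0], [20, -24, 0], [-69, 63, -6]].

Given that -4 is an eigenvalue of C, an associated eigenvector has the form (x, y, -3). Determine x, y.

We need (C + 4I)v = 0.
C + 4I = [[15, -15, 0], [20, -20, 0], [-69, 63, -2]].
Row 1: (15)·x + (-15)·y + (0)·-3 = 0
Row 2: (20)·x + (-20)·y + (0)·-3 = 0
Row 3: (-69)·x + (63)·y + (-2)·-3 = 0
Solving gives x = 1, y = 1.
Check: C·(1, 1, -3) = (-4, -4, 12) = -4·(1, 1, -3).

1, 1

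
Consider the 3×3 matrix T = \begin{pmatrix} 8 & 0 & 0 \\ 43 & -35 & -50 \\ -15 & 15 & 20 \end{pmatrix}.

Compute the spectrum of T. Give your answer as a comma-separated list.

-10, -5, 8

Compute the characteristic polynomial p(μ) = det(μI - T).
Cofactor expansion gives p(μ) = μ^3 + 7μ^2 - 70μ - 400.
Try μ = -5: p(-5) = 0, so -5 is a root.
Factor out (μ + 5): p(μ) = (μ + 5)·(μ^2 + 2μ - 80).
The quadratic factors as (μ + 10)·(μ - 8).
Eigenvalues: -10, -5, 8.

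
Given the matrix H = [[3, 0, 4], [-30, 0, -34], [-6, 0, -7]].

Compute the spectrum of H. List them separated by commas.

Set up det(sI - H) = 0.
Cofactor expansion gives p(s) = s^3 + 4s^2 + 3s.
Rational-root test: s = 0 gives p(0) = 0.
Factor out s: p(s) = s·(s^2 + 4s + 3).
The quadratic factors as (s + 3)·(s + 1).
Eigenvalues: -3, -1, 0.

-3, -1, 0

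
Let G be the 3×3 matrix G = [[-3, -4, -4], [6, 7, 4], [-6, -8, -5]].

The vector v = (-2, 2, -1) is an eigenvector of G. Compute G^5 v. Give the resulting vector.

First find the eigenvalue: Gv = (2, -2, 1) = -1·(-2, 2, -1), so λ = -1.
Then G^5 v = λ^5·v = (-1)^5·(-2, 2, -1) = -1·(-2, 2, -1) = (2, -2, 1).

(2, -2, 1)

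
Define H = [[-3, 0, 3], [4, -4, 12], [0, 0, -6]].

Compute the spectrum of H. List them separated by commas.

The characteristic polynomial is p(λ) = det(λI - H).
Expanding the 3×3 determinant: p(λ) = λ^3 + 13λ^2 + 54λ + 72.
Rational-root test: λ = -3 gives p(-3) = 0.
Factor out (λ + 3): p(λ) = (λ + 3)·(λ^2 + 10λ + 24).
The quadratic factors as (λ + 6)·(λ + 4).
Eigenvalues: -6, -4, -3.

-6, -4, -3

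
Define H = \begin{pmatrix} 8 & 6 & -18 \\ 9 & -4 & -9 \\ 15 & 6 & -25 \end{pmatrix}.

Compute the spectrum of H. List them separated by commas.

-10, -7, -4

The characteristic polynomial is p(λ) = det(λI - H).
Cofactor expansion gives p(λ) = λ^3 + 21λ^2 + 138λ + 280.
Rational-root test: λ = -7 gives p(-7) = 0.
Factor out (λ + 7): p(λ) = (λ + 7)·(λ^2 + 14λ + 40).
The quadratic factors as (λ + 10)·(λ + 4).
Eigenvalues: -10, -7, -4.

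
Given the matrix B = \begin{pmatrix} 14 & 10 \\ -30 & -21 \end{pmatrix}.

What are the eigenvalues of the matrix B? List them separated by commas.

-6, -1

det(B - sI) = (14 - s)(-21 - s) - (10)·(-30) = s^2 + 7s + 6.
This factors as (s + 6)·(s + 1) = 0.
Eigenvalues: -6, -1.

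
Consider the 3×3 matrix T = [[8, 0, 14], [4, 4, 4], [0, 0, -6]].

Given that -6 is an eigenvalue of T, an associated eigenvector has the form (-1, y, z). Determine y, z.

0, 1

We need (T + 6I)v = 0.
T + 6I = [[14, 0, 14], [4, 10, 4], [0, 0, 0]].
Row 1: (14)·-1 + (0)·y + (14)·z = 0
Row 2: (4)·-1 + (10)·y + (4)·z = 0
Row 3: (0)·-1 + (0)·y + (0)·z = 0
Solving gives y = 0, z = 1.
Check: T·(-1, 0, 1) = (6, 0, -6) = -6·(-1, 0, 1).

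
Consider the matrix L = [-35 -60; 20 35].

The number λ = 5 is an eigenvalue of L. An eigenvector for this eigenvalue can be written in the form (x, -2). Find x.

3

We need (L - 5I)v = 0.
L - 5I = [[-40, -60], [20, 30]].
Row 1: (-40)·x + (-60)·-2 = 0
Row 2: (20)·x + (30)·-2 = 0
Solving gives x = 3.
Check: L·(3, -2) = (15, -10) = 5·(3, -2).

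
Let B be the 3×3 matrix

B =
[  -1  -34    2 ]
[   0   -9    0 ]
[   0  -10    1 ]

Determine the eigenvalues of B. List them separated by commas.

Set up det(rI - B) = 0.
Expanding along the first row, p(r) = r^3 + 9r^2 - r - 9.
Rational-root test: r = -1 gives p(-1) = 0.
Factor out (r + 1): p(r) = (r + 1)·(r^2 + 8r - 9).
The quadratic factors as (r + 9)·(r - 1).
Eigenvalues: -9, -1, 1.

-9, -1, 1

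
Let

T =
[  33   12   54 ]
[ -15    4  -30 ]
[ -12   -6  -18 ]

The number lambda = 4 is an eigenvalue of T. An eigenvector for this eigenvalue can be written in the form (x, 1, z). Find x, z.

-6, 3

We need (T - 4I)v = 0.
T - 4I = [[29, 12, 54], [-15, 0, -30], [-12, -6, -22]].
Row 1: (29)·x + (12)·1 + (54)·z = 0
Row 2: (-15)·x + (0)·1 + (-30)·z = 0
Row 3: (-12)·x + (-6)·1 + (-22)·z = 0
Solving gives x = -6, z = 3.
Check: T·(-6, 1, 3) = (-24, 4, 12) = 4·(-6, 1, 3).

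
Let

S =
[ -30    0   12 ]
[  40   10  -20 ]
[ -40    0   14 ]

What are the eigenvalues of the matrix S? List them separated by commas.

Set up det(sI - S) = 0.
Expanding the 3×3 determinant: p(s) = s^3 + 6s^2 - 100s - 600.
Try s = -10: p(-10) = 0, so -10 is a root.
Factor out (s + 10): p(s) = (s + 10)·(s^2 - 4s - 60).
The quadratic factors as (s + 6)·(s - 10).
Eigenvalues: -10, -6, 10.

-10, -6, 10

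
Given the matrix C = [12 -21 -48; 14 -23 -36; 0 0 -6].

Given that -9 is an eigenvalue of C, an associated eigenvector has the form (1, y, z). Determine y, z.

We need (C + 9I)v = 0.
C + 9I = [[21, -21, -48], [14, -14, -36], [0, 0, 3]].
Row 1: (21)·1 + (-21)·y + (-48)·z = 0
Row 2: (14)·1 + (-14)·y + (-36)·z = 0
Row 3: (0)·1 + (0)·y + (3)·z = 0
Solving gives y = 1, z = 0.
Check: C·(1, 1, 0) = (-9, -9, 0) = -9·(1, 1, 0).

1, 0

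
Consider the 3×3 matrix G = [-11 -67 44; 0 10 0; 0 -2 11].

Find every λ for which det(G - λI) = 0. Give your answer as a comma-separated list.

-11, 10, 11

The characteristic polynomial is p(r) = det(rI - G).
Expanding along the first row, p(r) = r^3 - 10r^2 - 121r + 1210.
Since p(-11) = 0, r = -11 is a root.
Factor out (r + 11): p(r) = (r + 11)·(r^2 - 21r + 110).
The quadratic factors as (r - 10)·(r - 11).
Eigenvalues: -11, 10, 11.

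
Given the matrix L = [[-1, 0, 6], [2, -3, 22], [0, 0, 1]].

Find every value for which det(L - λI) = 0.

-3, -1, 1

Compute the characteristic polynomial p(λ) = det(λI - L).
Expanding the 3×3 determinant: p(λ) = λ^3 + 3λ^2 - λ - 3.
Try λ = 1: p(1) = 0, so 1 is a root.
Dividing by (λ - 1) leaves λ^2 + 4λ + 3.
The quadratic factors as (λ + 3)·(λ + 1).
Eigenvalues: -3, -1, 1.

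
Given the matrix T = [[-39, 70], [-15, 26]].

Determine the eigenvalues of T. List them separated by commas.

-9, -4

det(T - lambda·I) = (-39 - lambda)(26 - lambda) - (70)·(-15) = lambda^2 + 13·lambda + 36.
This factors as (lambda + 9)·(lambda + 4) = 0.
Eigenvalues: -9, -4.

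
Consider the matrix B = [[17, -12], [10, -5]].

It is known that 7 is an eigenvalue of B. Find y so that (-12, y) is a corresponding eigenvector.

-10

We need (B - 7I)v = 0.
B - 7I = [[10, -12], [10, -12]].
Row 1: (10)·-12 + (-12)·y = 0
Row 2: (10)·-12 + (-12)·y = 0
Solving gives y = -10.
Check: B·(-12, -10) = (-84, -70) = 7·(-12, -10).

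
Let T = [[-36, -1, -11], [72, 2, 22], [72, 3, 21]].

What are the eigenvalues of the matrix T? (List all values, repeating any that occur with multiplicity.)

Set up det(μI - T) = 0.
Expanding along the first row, p(μ) = μ^3 + 13μ^2 + 12μ.
Try μ = -12: p(-12) = 0, so -12 is a root.
Factor out (μ + 12): p(μ) = (μ + 12)·(μ^2 + μ).
The quadratic factors as (μ + 1)·μ.
Eigenvalues: -12, -1, 0.

-12, -1, 0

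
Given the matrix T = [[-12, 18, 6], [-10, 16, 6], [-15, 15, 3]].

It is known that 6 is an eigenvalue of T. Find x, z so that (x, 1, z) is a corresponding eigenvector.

1, 0

We need (T - 6I)v = 0.
T - 6I = [[-18, 18, 6], [-10, 10, 6], [-15, 15, -3]].
Row 1: (-18)·x + (18)·1 + (6)·z = 0
Row 2: (-10)·x + (10)·1 + (6)·z = 0
Row 3: (-15)·x + (15)·1 + (-3)·z = 0
Solving gives x = 1, z = 0.
Check: T·(1, 1, 0) = (6, 6, 0) = 6·(1, 1, 0).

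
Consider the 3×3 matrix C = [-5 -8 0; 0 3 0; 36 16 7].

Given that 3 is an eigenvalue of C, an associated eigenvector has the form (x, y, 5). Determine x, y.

We need (C - 3I)v = 0.
C - 3I = [[-8, -8, 0], [0, 0, 0], [36, 16, 4]].
Row 1: (-8)·x + (-8)·y + (0)·5 = 0
Row 2: (0)·x + (0)·y + (0)·5 = 0
Row 3: (36)·x + (16)·y + (4)·5 = 0
Solving gives x = -1, y = 1.
Check: C·(-1, 1, 5) = (-3, 3, 15) = 3·(-1, 1, 5).

-1, 1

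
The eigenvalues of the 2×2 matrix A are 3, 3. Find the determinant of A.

det(A) is the product of the eigenvalues: (3) · (3) = 9.

9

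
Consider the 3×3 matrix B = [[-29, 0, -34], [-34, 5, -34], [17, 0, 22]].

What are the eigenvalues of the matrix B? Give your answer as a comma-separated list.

The characteristic polynomial is p(s) = det(sI - B).
Expanding along the first row, p(s) = s^3 + 2s^2 - 95s + 300.
Try s = 5: p(5) = 0, so 5 is a root.
Factor out (s - 5): p(s) = (s - 5)·(s^2 + 7s - 60).
The quadratic factors as (s + 12)·(s - 5).
Eigenvalues: -12, 5, 5.

-12, 5, 5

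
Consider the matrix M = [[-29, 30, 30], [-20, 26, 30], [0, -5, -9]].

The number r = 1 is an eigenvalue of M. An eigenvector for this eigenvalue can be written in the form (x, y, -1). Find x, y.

We need (M - 1I)v = 0.
M - 1I = [[-30, 30, 30], [-20, 25, 30], [0, -5, -10]].
Row 1: (-30)·x + (30)·y + (30)·-1 = 0
Row 2: (-20)·x + (25)·y + (30)·-1 = 0
Row 3: (0)·x + (-5)·y + (-10)·-1 = 0
Solving gives x = 1, y = 2.
Check: M·(1, 2, -1) = (1, 2, -1) = 1·(1, 2, -1).

1, 2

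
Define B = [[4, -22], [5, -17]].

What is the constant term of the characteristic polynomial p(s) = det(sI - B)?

42

p(0) = det(0·I − B) = det(−B) = (−1)^2·det(B).
det(B) = 42, so p(0) = 42.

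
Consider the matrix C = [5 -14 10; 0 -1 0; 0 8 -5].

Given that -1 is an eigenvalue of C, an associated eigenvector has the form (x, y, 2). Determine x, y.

We need (C + 1I)v = 0.
C + 1I = [[6, -14, 10], [0, 0, 0], [0, 8, -4]].
Row 1: (6)·x + (-14)·y + (10)·2 = 0
Row 2: (0)·x + (0)·y + (0)·2 = 0
Row 3: (0)·x + (8)·y + (-4)·2 = 0
Solving gives x = -1, y = 1.
Check: C·(-1, 1, 2) = (1, -1, -2) = -1·(-1, 1, 2).

-1, 1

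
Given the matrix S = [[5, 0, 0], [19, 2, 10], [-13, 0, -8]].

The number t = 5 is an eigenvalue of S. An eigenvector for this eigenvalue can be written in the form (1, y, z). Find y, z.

3, -1

We need (S - 5I)v = 0.
S - 5I = [[0, 0, 0], [19, -3, 10], [-13, 0, -13]].
Row 1: (0)·1 + (0)·y + (0)·z = 0
Row 2: (19)·1 + (-3)·y + (10)·z = 0
Row 3: (-13)·1 + (0)·y + (-13)·z = 0
Solving gives y = 3, z = -1.
Check: S·(1, 3, -1) = (5, 15, -5) = 5·(1, 3, -1).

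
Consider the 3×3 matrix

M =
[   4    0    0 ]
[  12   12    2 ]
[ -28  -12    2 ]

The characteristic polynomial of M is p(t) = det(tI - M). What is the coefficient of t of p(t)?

p(t) = t^3 - 18t^2 + 104t - 192.
The coefficient of t is 104.

104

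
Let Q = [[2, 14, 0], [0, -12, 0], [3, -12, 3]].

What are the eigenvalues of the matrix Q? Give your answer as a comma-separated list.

The characteristic polynomial is p(μ) = det(μI - Q).
Cofactor expansion gives p(μ) = μ^3 + 7μ^2 - 54μ + 72.
Since p(2) = 0, μ = 2 is a root.
Factor out (μ - 2): p(μ) = (μ - 2)·(μ^2 + 9μ - 36).
The quadratic factors as (μ + 12)·(μ - 3).
Eigenvalues: -12, 2, 3.

-12, 2, 3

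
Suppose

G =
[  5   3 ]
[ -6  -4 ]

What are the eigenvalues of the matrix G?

-1, 2

det(G - sI) = (5 - s)(-4 - s) - (3)·(-6) = s^2 - s - 2.
This factors as (s + 1)·(s - 2) = 0.
Eigenvalues: -1, 2.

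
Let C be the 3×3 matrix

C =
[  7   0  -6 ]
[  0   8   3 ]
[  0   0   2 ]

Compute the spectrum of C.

C is upper triangular, so its eigenvalues are the diagonal entries.
Diagonal: 7, 8, 2.

2, 7, 8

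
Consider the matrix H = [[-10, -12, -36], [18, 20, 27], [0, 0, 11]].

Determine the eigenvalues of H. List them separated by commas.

2, 8, 11

Compute the characteristic polynomial p(μ) = det(μI - H).
Expanding the 3×3 determinant: p(μ) = μ^3 - 21μ^2 + 126μ - 176.
Since p(2) = 0, μ = 2 is a root.
Dividing by (μ - 2) leaves μ^2 - 19μ + 88.
The quadratic factors as (μ - 8)·(μ - 11).
Eigenvalues: 2, 8, 11.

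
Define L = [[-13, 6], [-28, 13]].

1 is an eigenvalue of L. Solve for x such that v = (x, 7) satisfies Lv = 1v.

3

We need (L - 1I)v = 0.
L - 1I = [[-14, 6], [-28, 12]].
Row 1: (-14)·x + (6)·7 = 0
Row 2: (-28)·x + (12)·7 = 0
Solving gives x = 3.
Check: L·(3, 7) = (3, 7) = 1·(3, 7).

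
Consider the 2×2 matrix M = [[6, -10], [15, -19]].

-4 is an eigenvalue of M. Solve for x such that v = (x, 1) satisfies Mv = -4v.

1

We need (M + 4I)v = 0.
M + 4I = [[10, -10], [15, -15]].
Row 1: (10)·x + (-10)·1 = 0
Row 2: (15)·x + (-15)·1 = 0
Solving gives x = 1.
Check: M·(1, 1) = (-4, -4) = -4·(1, 1).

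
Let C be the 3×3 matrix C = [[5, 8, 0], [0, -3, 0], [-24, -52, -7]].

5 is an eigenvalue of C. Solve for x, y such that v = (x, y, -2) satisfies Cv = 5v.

We need (C - 5I)v = 0.
C - 5I = [[0, 8, 0], [0, -8, 0], [-24, -52, -12]].
Row 1: (0)·x + (8)·y + (0)·-2 = 0
Row 2: (0)·x + (-8)·y + (0)·-2 = 0
Row 3: (-24)·x + (-52)·y + (-12)·-2 = 0
Solving gives x = 1, y = 0.
Check: C·(1, 0, -2) = (5, 0, -10) = 5·(1, 0, -2).

1, 0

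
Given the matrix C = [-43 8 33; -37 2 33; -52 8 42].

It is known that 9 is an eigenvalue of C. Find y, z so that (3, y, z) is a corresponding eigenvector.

We need (C - 9I)v = 0.
C - 9I = [[-52, 8, 33], [-37, -7, 33], [-52, 8, 33]].
Row 1: (-52)·3 + (8)·y + (33)·z = 0
Row 2: (-37)·3 + (-7)·y + (33)·z = 0
Row 3: (-52)·3 + (8)·y + (33)·z = 0
Solving gives y = 3, z = 4.
Check: C·(3, 3, 4) = (27, 27, 36) = 9·(3, 3, 4).

3, 4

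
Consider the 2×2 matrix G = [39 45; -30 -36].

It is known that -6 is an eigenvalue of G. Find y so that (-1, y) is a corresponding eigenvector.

1

We need (G + 6I)v = 0.
G + 6I = [[45, 45], [-30, -30]].
Row 1: (45)·-1 + (45)·y = 0
Row 2: (-30)·-1 + (-30)·y = 0
Solving gives y = 1.
Check: G·(-1, 1) = (6, -6) = -6·(-1, 1).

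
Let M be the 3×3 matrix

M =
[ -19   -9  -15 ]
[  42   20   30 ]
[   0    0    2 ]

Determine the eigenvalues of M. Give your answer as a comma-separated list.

-1, 2, 2

Compute the characteristic polynomial p(r) = det(rI - M).
Expanding the 3×3 determinant: p(r) = r^3 - 3r^2 + 4.
Try r = -1: p(-1) = 0, so -1 is a root.
Factor out (r + 1): p(r) = (r + 1)·(r^2 - 4r + 4).
The quadratic factor is (r - 2)^2.
Eigenvalues: -1, 2, 2.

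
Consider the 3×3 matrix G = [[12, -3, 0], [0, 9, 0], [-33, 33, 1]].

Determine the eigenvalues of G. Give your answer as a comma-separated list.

Set up det(lambda·I - G) = 0.
Cofactor expansion gives p(lambda) = lambda^3 - 22·lambda^2 + 129·lambda - 108.
Since p(9) = 0, lambda = 9 is a root.
Factor out (lambda - 9): p(lambda) = (lambda - 9)·(lambda^2 - 13·lambda + 12).
The quadratic factors as (lambda - 1)·(lambda - 12).
Eigenvalues: 1, 9, 12.

1, 9, 12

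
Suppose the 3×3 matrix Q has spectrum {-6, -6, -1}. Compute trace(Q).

trace(Q) is the sum of the eigenvalues: (-6) + (-6) + (-1) = -13.

-13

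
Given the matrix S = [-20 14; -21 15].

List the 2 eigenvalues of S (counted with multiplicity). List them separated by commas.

-6, 1

det(S - tI) = (-20 - t)(15 - t) - (14)·(-21) = t^2 + 5t - 6.
This factors as (t + 6)·(t - 1) = 0.
Eigenvalues: -6, 1.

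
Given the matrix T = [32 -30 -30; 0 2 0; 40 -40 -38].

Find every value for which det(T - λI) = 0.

-8, 2, 2

Compute the characteristic polynomial p(s) = det(sI - T).
Expanding the 3×3 determinant: p(s) = s^3 + 4s^2 - 28s + 32.
Try s = 2: p(2) = 0, so 2 is a root.
Factor out (s - 2): p(s) = (s - 2)·(s^2 + 6s - 16).
The quadratic factors as (s + 8)·(s - 2).
Eigenvalues: -8, 2, 2.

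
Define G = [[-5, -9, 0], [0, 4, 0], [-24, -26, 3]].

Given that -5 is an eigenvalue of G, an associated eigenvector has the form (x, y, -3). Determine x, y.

We need (G + 5I)v = 0.
G + 5I = [[0, -9, 0], [0, 9, 0], [-24, -26, 8]].
Row 1: (0)·x + (-9)·y + (0)·-3 = 0
Row 2: (0)·x + (9)·y + (0)·-3 = 0
Row 3: (-24)·x + (-26)·y + (8)·-3 = 0
Solving gives x = -1, y = 0.
Check: G·(-1, 0, -3) = (5, 0, 15) = -5·(-1, 0, -3).

-1, 0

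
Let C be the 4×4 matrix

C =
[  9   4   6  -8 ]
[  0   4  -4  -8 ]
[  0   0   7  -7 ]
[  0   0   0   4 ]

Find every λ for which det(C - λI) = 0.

C is upper triangular, so its eigenvalues are the diagonal entries.
Diagonal: 9, 4, 7, 4.

4, 4, 7, 9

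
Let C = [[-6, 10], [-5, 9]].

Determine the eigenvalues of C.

-1, 4

det(C - μI) = (-6 - μ)(9 - μ) - (10)·(-5) = μ^2 - 3μ - 4.
This factors as (μ + 1)·(μ - 4) = 0.
Eigenvalues: -1, 4.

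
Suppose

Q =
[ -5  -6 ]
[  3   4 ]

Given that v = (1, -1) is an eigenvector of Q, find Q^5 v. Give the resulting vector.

First find the eigenvalue: Qv = (1, -1) = 1·(1, -1), so λ = 1.
Then Q^5 v = λ^5·v = 1^5·(1, -1) = 1·(1, -1) = (1, -1).

(1, -1)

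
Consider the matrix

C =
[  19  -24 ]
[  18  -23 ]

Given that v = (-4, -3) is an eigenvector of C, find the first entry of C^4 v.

First find the eigenvalue: Cv = (-4, -3) = 1·(-4, -3), so λ = 1.
Then C^4 v = λ^4·v = 1^4·(-4, -3) = 1·(-4, -3) = (-4, -3).

-4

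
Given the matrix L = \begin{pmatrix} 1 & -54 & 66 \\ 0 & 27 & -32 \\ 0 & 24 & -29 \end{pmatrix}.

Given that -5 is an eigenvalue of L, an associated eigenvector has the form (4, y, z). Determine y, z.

-2, -2

We need (L + 5I)v = 0.
L + 5I = [[6, -54, 66], [0, 32, -32], [0, 24, -24]].
Row 1: (6)·4 + (-54)·y + (66)·z = 0
Row 2: (0)·4 + (32)·y + (-32)·z = 0
Row 3: (0)·4 + (24)·y + (-24)·z = 0
Solving gives y = -2, z = -2.
Check: L·(4, -2, -2) = (-20, 10, 10) = -5·(4, -2, -2).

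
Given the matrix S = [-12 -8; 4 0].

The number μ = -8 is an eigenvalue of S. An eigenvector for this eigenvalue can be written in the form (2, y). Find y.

-1

We need (S + 8I)v = 0.
S + 8I = [[-4, -8], [4, 8]].
Row 1: (-4)·2 + (-8)·y = 0
Row 2: (4)·2 + (8)·y = 0
Solving gives y = -1.
Check: S·(2, -1) = (-16, 8) = -8·(2, -1).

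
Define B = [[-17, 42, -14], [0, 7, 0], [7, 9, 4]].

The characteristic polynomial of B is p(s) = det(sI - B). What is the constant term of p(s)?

p(s) = s^3 + 6s^2 - 61s - 210.
The constant term is -210.

-210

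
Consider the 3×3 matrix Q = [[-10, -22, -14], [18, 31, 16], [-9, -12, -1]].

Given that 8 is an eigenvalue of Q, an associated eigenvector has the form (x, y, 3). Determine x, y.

5, -6

We need (Q - 8I)v = 0.
Q - 8I = [[-18, -22, -14], [18, 23, 16], [-9, -12, -9]].
Row 1: (-18)·x + (-22)·y + (-14)·3 = 0
Row 2: (18)·x + (23)·y + (16)·3 = 0
Row 3: (-9)·x + (-12)·y + (-9)·3 = 0
Solving gives x = 5, y = -6.
Check: Q·(5, -6, 3) = (40, -48, 24) = 8·(5, -6, 3).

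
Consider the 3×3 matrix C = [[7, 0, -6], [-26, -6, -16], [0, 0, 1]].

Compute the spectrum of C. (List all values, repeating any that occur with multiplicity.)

-6, 1, 7

Compute the characteristic polynomial p(μ) = det(μI - C).
Cofactor expansion gives p(μ) = μ^3 - 2μ^2 - 41μ + 42.
Rational-root test: μ = 1 gives p(1) = 0.
Dividing by (μ - 1) leaves μ^2 - μ - 42.
The quadratic factors as (μ + 6)·(μ - 7).
Eigenvalues: -6, 1, 7.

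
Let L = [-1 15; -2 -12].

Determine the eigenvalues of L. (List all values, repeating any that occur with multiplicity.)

-7, -6

det(L - λI) = (-1 - λ)(-12 - λ) - (15)·(-2) = λ^2 + 13λ + 42.
This factors as (λ + 7)·(λ + 6) = 0.
Eigenvalues: -7, -6.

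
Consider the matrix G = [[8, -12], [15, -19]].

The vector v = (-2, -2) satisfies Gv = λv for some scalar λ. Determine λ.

-4

Compute Gv: G·(-2, -2) = (8, 8).
Since Gv = λv, compare component 1: 8 = λ·-2, so λ = -4.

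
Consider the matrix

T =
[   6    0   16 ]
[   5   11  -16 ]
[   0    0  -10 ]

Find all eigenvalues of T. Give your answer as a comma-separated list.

Set up det(sI - T) = 0.
Cofactor expansion gives p(s) = s^3 - 7s^2 - 104s + 660.
Try s = 11: p(11) = 0, so 11 is a root.
Factor out (s - 11): p(s) = (s - 11)·(s^2 + 4s - 60).
The quadratic factors as (s + 10)·(s - 6).
Eigenvalues: -10, 6, 11.

-10, 6, 11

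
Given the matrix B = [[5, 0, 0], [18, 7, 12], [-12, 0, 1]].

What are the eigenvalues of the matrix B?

1, 5, 7

Set up det(sI - B) = 0.
Expanding the 3×3 determinant: p(s) = s^3 - 13s^2 + 47s - 35.
Try s = 5: p(5) = 0, so 5 is a root.
Factor out (s - 5): p(s) = (s - 5)·(s^2 - 8s + 7).
The quadratic factors as (s - 1)·(s - 7).
Eigenvalues: 1, 5, 7.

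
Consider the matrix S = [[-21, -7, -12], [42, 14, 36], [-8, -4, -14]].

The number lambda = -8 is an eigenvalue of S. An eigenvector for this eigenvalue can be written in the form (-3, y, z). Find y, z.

9, -2

We need (S + 8I)v = 0.
S + 8I = [[-13, -7, -12], [42, 22, 36], [-8, -4, -6]].
Row 1: (-13)·-3 + (-7)·y + (-12)·z = 0
Row 2: (42)·-3 + (22)·y + (36)·z = 0
Row 3: (-8)·-3 + (-4)·y + (-6)·z = 0
Solving gives y = 9, z = -2.
Check: S·(-3, 9, -2) = (24, -72, 16) = -8·(-3, 9, -2).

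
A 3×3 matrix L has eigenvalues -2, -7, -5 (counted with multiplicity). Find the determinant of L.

det(L) is the product of the eigenvalues: (-2) · (-7) · (-5) = -70.

-70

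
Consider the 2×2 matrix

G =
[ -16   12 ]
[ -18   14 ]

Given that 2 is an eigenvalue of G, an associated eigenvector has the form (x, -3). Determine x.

-2

We need (G - 2I)v = 0.
G - 2I = [[-18, 12], [-18, 12]].
Row 1: (-18)·x + (12)·-3 = 0
Row 2: (-18)·x + (12)·-3 = 0
Solving gives x = -2.
Check: G·(-2, -3) = (-4, -6) = 2·(-2, -3).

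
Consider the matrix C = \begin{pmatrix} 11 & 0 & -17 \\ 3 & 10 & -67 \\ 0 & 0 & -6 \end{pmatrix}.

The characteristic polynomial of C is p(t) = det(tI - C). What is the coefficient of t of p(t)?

-16

p(t) = t^3 - 15t^2 - 16t + 660.
The coefficient of t is -16.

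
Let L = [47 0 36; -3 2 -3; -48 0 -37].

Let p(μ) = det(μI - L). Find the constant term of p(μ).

22

p(μ) = μ^3 - 12μ^2 + 9μ + 22.
The constant term is 22.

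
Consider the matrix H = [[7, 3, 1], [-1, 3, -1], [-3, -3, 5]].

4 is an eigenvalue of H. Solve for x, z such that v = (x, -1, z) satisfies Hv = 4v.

We need (H - 4I)v = 0.
H - 4I = [[3, 3, 1], [-1, -1, -1], [-3, -3, 1]].
Row 1: (3)·x + (3)·-1 + (1)·z = 0
Row 2: (-1)·x + (-1)·-1 + (-1)·z = 0
Row 3: (-3)·x + (-3)·-1 + (1)·z = 0
Solving gives x = 1, z = 0.
Check: H·(1, -1, 0) = (4, -4, 0) = 4·(1, -1, 0).

1, 0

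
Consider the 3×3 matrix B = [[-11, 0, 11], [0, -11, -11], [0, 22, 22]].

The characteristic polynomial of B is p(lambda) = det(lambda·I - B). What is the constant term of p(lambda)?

0

p(lambda) = lambda^3 - 121·lambda.
The constant term is 0.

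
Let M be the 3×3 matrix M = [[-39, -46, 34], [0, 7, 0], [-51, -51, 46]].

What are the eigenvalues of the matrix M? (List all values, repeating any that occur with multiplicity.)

-5, 7, 12

Set up det(lambda·I - M) = 0.
Expanding the 3×3 determinant: p(lambda) = lambda^3 - 14·lambda^2 - 11·lambda + 420.
Rational-root test: lambda = -5 gives p(-5) = 0.
Dividing by (lambda + 5) leaves lambda^2 - 19·lambda + 84.
The quadratic factors as (lambda - 7)·(lambda - 12).
Eigenvalues: -5, 7, 12.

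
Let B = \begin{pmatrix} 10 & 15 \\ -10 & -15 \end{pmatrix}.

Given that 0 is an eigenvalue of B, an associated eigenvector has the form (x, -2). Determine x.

We need (B)v = 0.
B = [[10, 15], [-10, -15]].
Row 1: (10)·x + (15)·-2 = 0
Row 2: (-10)·x + (-15)·-2 = 0
Solving gives x = 3.
Check: B·(3, -2) = (0, 0) = 0·(3, -2).

3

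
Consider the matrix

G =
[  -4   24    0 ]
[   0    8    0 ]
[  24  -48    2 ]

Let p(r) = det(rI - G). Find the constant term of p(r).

p(r) = r^3 - 6r^2 - 24r + 64.
The constant term is 64.

64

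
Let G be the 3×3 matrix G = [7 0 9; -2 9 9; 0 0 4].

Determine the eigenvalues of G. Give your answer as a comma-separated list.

Compute the characteristic polynomial p(s) = det(sI - G).
Expanding along the first row, p(s) = s^3 - 20s^2 + 127s - 252.
Try s = 4: p(4) = 0, so 4 is a root.
Factor out (s - 4): p(s) = (s - 4)·(s^2 - 16s + 63).
The quadratic factors as (s - 7)·(s - 9).
Eigenvalues: 4, 7, 9.

4, 7, 9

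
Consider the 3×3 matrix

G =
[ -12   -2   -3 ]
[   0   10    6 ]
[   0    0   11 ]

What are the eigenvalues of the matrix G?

G is upper triangular, so its eigenvalues are the diagonal entries.
Diagonal: -12, 10, 11.

-12, 10, 11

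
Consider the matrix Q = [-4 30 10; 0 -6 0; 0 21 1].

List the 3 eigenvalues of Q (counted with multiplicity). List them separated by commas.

-6, -4, 1

The characteristic polynomial is p(λ) = det(λI - Q).
Expanding the 3×3 determinant: p(λ) = λ^3 + 9λ^2 + 14λ - 24.
Try λ = 1: p(1) = 0, so 1 is a root.
Factor out (λ - 1): p(λ) = (λ - 1)·(λ^2 + 10λ + 24).
The quadratic factors as (λ + 6)·(λ + 4).
Eigenvalues: -6, -4, 1.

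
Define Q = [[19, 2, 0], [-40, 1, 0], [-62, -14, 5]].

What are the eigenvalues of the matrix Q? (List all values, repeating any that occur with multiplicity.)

Compute the characteristic polynomial p(t) = det(tI - Q).
Expanding the 3×3 determinant: p(t) = t^3 - 25t^2 + 199t - 495.
Try t = 11: p(11) = 0, so 11 is a root.
Factor out (t - 11): p(t) = (t - 11)·(t^2 - 14t + 45).
The quadratic factors as (t - 5)·(t - 9).
Eigenvalues: 5, 9, 11.

5, 9, 11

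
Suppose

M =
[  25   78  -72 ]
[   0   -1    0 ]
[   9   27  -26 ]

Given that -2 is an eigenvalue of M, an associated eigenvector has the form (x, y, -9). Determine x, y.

-24, 0

We need (M + 2I)v = 0.
M + 2I = [[27, 78, -72], [0, 1, 0], [9, 27, -24]].
Row 1: (27)·x + (78)·y + (-72)·-9 = 0
Row 2: (0)·x + (1)·y + (0)·-9 = 0
Row 3: (9)·x + (27)·y + (-24)·-9 = 0
Solving gives x = -24, y = 0.
Check: M·(-24, 0, -9) = (48, 0, 18) = -2·(-24, 0, -9).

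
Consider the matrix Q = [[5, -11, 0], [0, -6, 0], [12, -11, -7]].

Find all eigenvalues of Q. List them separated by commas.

The characteristic polynomial is p(λ) = det(λI - Q).
Cofactor expansion gives p(λ) = λ^3 + 8λ^2 - 23λ - 210.
Since p(5) = 0, λ = 5 is a root.
Factor out (λ - 5): p(λ) = (λ - 5)·(λ^2 + 13λ + 42).
The quadratic factors as (λ + 7)·(λ + 6).
Eigenvalues: -7, -6, 5.

-7, -6, 5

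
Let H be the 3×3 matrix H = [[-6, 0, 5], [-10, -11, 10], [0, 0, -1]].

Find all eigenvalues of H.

Set up det(μI - H) = 0.
Cofactor expansion gives p(μ) = μ^3 + 18μ^2 + 83μ + 66.
Since p(-1) = 0, μ = -1 is a root.
Dividing by (μ + 1) leaves μ^2 + 17μ + 66.
The quadratic factors as (μ + 11)·(μ + 6).
Eigenvalues: -11, -6, -1.

-11, -6, -1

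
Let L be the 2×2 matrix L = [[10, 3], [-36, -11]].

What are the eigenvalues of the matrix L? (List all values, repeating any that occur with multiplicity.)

-2, 1

det(L - sI) = (10 - s)(-11 - s) - (3)·(-36) = s^2 + s - 2.
This factors as (s + 2)·(s - 1) = 0.
Eigenvalues: -2, 1.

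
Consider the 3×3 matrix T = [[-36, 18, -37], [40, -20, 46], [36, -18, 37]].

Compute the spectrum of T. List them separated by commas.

Set up det(lambda·I - T) = 0.
Expanding the 3×3 determinant: p(lambda) = lambda^3 + 19·lambda^2 + 88·lambda.
Rational-root test: lambda = 0 gives p(0) = 0.
Factor out lambda: p(lambda) = lambda·(lambda^2 + 19·lambda + 88).
The quadratic factors as (lambda + 11)·(lambda + 8).
Eigenvalues: -11, -8, 0.

-11, -8, 0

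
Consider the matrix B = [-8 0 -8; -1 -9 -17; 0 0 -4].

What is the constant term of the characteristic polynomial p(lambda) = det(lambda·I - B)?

288

p(0) = det(0·I − B) = det(−B) = (−1)^3·det(B).
det(B) = -288, so p(0) = 288.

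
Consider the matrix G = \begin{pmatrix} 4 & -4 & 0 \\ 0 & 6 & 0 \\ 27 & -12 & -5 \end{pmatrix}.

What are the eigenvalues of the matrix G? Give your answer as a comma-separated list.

-5, 4, 6

The characteristic polynomial is p(t) = det(tI - G).
Expanding the 3×3 determinant: p(t) = t^3 - 5t^2 - 26t + 120.
Try t = 4: p(4) = 0, so 4 is a root.
Dividing by (t - 4) leaves t^2 - t - 30.
The quadratic factors as (t + 5)·(t - 6).
Eigenvalues: -5, 4, 6.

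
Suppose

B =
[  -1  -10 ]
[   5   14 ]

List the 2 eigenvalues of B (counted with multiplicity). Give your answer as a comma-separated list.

4, 9

det(B - sI) = (-1 - s)(14 - s) - (-10)·(5) = s^2 - 13s + 36.
This factors as (s - 4)·(s - 9) = 0.
Eigenvalues: 4, 9.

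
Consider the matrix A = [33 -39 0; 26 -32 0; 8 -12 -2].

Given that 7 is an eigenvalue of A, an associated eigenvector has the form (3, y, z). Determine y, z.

We need (A - 7I)v = 0.
A - 7I = [[26, -39, 0], [26, -39, 0], [8, -12, -9]].
Row 1: (26)·3 + (-39)·y + (0)·z = 0
Row 2: (26)·3 + (-39)·y + (0)·z = 0
Row 3: (8)·3 + (-12)·y + (-9)·z = 0
Solving gives y = 2, z = 0.
Check: A·(3, 2, 0) = (21, 14, 0) = 7·(3, 2, 0).

2, 0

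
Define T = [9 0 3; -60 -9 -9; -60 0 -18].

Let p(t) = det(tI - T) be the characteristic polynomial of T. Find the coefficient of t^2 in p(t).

18

The coefficient of t^2 of det(tI - T) is −trace(T).
trace(T) = (9) + (-9) + (-18) = -18, so the coefficient is 18.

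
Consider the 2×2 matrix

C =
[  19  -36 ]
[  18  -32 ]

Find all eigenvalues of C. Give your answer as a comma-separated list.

-8, -5

det(C - λI) = (19 - λ)(-32 - λ) - (-36)·(18) = λ^2 + 13λ + 40.
This factors as (λ + 8)·(λ + 5) = 0.
Eigenvalues: -8, -5.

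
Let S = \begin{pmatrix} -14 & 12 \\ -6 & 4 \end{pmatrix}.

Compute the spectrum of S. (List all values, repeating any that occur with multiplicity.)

det(S - lambda·I) = (-14 - lambda)(4 - lambda) - (12)·(-6) = lambda^2 + 10·lambda + 16.
This factors as (lambda + 8)·(lambda + 2) = 0.
Eigenvalues: -8, -2.

-8, -2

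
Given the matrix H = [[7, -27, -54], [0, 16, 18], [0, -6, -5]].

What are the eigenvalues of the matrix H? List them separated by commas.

4, 7, 7

Compute the characteristic polynomial p(s) = det(sI - H).
Cofactor expansion gives p(s) = s^3 - 18s^2 + 105s - 196.
Rational-root test: s = 4 gives p(4) = 0.
Dividing by (s - 4) leaves s^2 - 14s + 49.
The quadratic factor is (s - 7)^2.
Eigenvalues: 4, 7, 7.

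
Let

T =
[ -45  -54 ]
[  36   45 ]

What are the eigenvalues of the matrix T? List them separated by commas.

-9, 9

det(T - rI) = (-45 - r)(45 - r) - (-54)·(36) = r^2 - 81.
This factors as (r + 9)·(r - 9) = 0.
Eigenvalues: -9, 9.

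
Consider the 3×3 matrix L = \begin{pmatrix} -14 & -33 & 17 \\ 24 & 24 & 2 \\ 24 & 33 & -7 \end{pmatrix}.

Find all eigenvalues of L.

-9, 2, 10

The characteristic polynomial is p(t) = det(tI - L).
Expanding the 3×3 determinant: p(t) = t^3 - 3t^2 - 88t + 180.
Rational-root test: t = 2 gives p(2) = 0.
Factor out (t - 2): p(t) = (t - 2)·(t^2 - t - 90).
The quadratic factors as (t + 9)·(t - 10).
Eigenvalues: -9, 2, 10.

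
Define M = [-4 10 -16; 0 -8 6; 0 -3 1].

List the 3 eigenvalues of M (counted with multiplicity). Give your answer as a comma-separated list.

-5, -4, -2

The characteristic polynomial is p(r) = det(rI - M).
Cofactor expansion gives p(r) = r^3 + 11r^2 + 38r + 40.
Rational-root test: r = -4 gives p(-4) = 0.
Dividing by (r + 4) leaves r^2 + 7r + 10.
The quadratic factors as (r + 5)·(r + 2).
Eigenvalues: -5, -4, -2.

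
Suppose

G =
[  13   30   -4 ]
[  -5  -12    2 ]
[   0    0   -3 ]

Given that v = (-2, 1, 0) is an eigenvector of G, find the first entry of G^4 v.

First find the eigenvalue: Gv = (4, -2, 0) = -2·(-2, 1, 0), so λ = -2.
Then G^4 v = λ^4·v = (-2)^4·(-2, 1, 0) = 16·(-2, 1, 0) = (-32, 16, 0).

-32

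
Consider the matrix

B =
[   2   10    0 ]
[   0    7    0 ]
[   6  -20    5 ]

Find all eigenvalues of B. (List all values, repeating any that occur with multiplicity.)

Set up det(μI - B) = 0.
Expanding along the first row, p(μ) = μ^3 - 14μ^2 + 59μ - 70.
Rational-root test: μ = 5 gives p(5) = 0.
Factor out (μ - 5): p(μ) = (μ - 5)·(μ^2 - 9μ + 14).
The quadratic factors as (μ - 2)·(μ - 7).
Eigenvalues: 2, 5, 7.

2, 5, 7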